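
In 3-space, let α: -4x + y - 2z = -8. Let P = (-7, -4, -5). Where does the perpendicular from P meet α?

(1, -6, -1)

Foot = P − λn with λ = (n·P − d)/|n|² = (34 − (-8))/21 = 2.
Foot = (-7, -4, -5) − 2·(-4, 1, -2) = (1, -6, -1).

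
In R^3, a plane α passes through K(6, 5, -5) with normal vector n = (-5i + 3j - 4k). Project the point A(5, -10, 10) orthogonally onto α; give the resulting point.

(-5, -4, 2)

α: n·r = n·K gives -5x + 3y - 4z = 5.
Foot = A − λn with λ = (n·A − d)/|n|² = (-95 − 5)/50 = -2.
Foot = (5, -10, 10) − (-2)·(-5, 3, -4) = (-5, -4, 2).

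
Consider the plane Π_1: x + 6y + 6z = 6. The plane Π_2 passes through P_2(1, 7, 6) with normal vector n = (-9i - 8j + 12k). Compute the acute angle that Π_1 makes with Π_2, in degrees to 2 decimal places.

Π_2: n·r = n·P_2 gives -9x - 8y + 12z = 7.
cos θ = |n₁·n₂| / (|n₁||n₂|) = |15| / (√73 · √289).
θ = arccos(0.10327) ≈ 84.07°.

84.07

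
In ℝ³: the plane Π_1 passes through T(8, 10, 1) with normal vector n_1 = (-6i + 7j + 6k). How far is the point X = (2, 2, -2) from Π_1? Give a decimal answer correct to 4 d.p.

Π_1: n_1·r = n_1·T gives -6x + 7y + 6z = 28.
n·X − d = (-6)·(2) + (7)·(2) + (6)·(-2) − 28 = -38; |n| = √121.
Distance = |-38| / √121 = 38/√121 ≈ 3.4545.

3.4545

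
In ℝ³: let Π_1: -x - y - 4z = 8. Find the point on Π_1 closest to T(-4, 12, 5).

Foot = T − λn with λ = (n·T − d)/|n|² = (-28 − 8)/18 = -2.
Foot = (-4, 12, 5) − (-2)·(-1, -1, -4) = (-6, 10, -3).

(-6, 10, -3)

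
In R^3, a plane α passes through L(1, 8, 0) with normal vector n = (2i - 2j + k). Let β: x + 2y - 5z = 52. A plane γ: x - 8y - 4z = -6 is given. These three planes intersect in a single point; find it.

(2, 5, -8)

α: n·r = n·L gives 2x - 2y + z = -14.
Solving the 3×3 linear system 2x - 2y + z = -14, x + 2y - 5z = 52, x - 8y - 4z = -6 (e.g. by elimination or Cramer's rule, determinant = -104) gives (2, 5, -8).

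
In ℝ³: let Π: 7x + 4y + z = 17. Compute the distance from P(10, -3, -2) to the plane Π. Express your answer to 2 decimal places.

n·P − d = (7)·(10) + (4)·(-3) + (1)·(-2) − 17 = 39; |n| = √66.
Distance = |39| / √66 = 39/√66 ≈ 4.80.

4.80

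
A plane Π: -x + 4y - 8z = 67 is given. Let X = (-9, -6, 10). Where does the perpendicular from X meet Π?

(-11, 2, -6)

Foot = X − λn with λ = (n·X − d)/|n|² = (-95 − 67)/81 = -2.
Foot = (-9, -6, 10) − (-2)·(-1, 4, -8) = (-11, 2, -6).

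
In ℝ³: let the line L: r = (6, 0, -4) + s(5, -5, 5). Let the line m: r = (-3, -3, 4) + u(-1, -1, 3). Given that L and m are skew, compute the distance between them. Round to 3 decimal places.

Common perpendicular direction n = (5, -5, 5) × (-1, -1, 3) = (-10, -20, -10).
With w = (-3, -3, 4) − (6, 0, -4) = (-9, -3, 8), w · n = 70.
Distance = |w · n| / |n| = |70| / √600 ≈ 2.858.

2.858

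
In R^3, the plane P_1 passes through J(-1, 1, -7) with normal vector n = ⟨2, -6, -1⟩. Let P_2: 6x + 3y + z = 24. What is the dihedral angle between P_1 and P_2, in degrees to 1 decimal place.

P_1: n·r = n·J gives 2x - 6y - z = -1.
cos θ = |n₁·n₂| / (|n₁||n₂|) = |-7| / (√41 · √46).
θ = arccos(0.16119) ≈ 80.7°.

80.7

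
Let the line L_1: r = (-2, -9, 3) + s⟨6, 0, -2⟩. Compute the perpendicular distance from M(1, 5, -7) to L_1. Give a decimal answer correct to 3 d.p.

16.398

Taking (-2, -9, 3) on L_1 with direction v = (6, 0, -2): w = M − (-2, -9, 3) = (3, 14, -10), and w × v = (-28, -54, -84).
Distance = |w × v| / |v| = √10756 / √40 ≈ 16.398.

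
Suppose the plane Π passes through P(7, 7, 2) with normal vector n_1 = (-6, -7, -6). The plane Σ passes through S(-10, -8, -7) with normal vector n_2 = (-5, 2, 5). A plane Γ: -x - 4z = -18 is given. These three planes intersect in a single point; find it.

(6, 7, 3)

Π: n_1·r = n_1·P gives -6x - 7y - 6z = -103.
Σ: n_2·r = n_2·S gives -5x + 2y + 5z = -1.
Solving the 3×3 linear system -6x - 7y - 6z = -103, -5x + 2y + 5z = -1, -x - 4z = -18 (e.g. by elimination or Cramer's rule, determinant = 211) gives (6, 7, 3).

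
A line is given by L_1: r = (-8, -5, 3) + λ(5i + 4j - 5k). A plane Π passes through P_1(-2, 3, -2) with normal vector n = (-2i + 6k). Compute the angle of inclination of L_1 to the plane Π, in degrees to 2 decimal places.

Π: n·r = n·P_1 gives -2x + 6z = -8.
sin θ = |n·v| / (|n||v|) = |-40| / (√40 · √66) = 0.77850.
θ ≈ 51.12°.

51.12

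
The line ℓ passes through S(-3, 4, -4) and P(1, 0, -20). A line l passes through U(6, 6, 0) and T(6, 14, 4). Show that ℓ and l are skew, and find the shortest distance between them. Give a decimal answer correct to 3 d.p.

A direction vector for ℓ is P − S = (4, -4, -16).
A direction vector for l is T − U = (0, 8, 4).
Common perpendicular direction n = (4, -4, -16) × (0, 8, 4) = (112, -16, 32).
With w = (6, 6, 0) − (-3, 4, -4) = (9, 2, 4), w · n = 1104.
Since n ≠ 0 the lines are not parallel, and w · n = 1104 ≠ 0 so they do not intersect; hence they are skew.
Distance = |w · n| / |n| = |1104| / √13824 ≈ 9.390.

9.390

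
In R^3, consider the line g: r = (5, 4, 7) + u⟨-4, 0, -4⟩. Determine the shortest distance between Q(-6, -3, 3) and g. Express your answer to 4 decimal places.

8.5732

Taking (5, 4, 7) on g with direction v = (-4, 0, -4): w = Q − (5, 4, 7) = (-11, -7, -4), and w × v = (28, -28, -28).
Distance = |w × v| / |v| = √2352 / √32 ≈ 8.5732.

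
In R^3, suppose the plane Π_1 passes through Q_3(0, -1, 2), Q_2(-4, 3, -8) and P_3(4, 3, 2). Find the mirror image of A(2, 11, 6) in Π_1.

(12, 1, -2)

Q_3Q_2 = (-4, 4, -10), Q_3P_3 = (4, 4, 0); a normal to Π_1 is Q_3Q_2 × Q_3P_3 = (40, -40, -32).
Using Q_3: Π_1 has equation 40x - 40y - 32z = -24.
λ = (n·A − d)/|n|² = (-552 − (-24))/4224 = -1/8.
Reflection = A − 2λn = (2, 11, 6) − (-1/4)·(40, -40, -32) = (12, 1, -2).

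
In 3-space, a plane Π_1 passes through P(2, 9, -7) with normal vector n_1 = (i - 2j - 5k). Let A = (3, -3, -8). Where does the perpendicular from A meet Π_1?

(2, -1, -3)

Π_1: n_1·r = n_1·P gives x - 2y - 5z = 19.
Foot = A − λn with λ = (n·A − d)/|n|² = (49 − 19)/30 = 1.
Foot = (3, -3, -8) − 1·(1, -2, -5) = (2, -1, -3).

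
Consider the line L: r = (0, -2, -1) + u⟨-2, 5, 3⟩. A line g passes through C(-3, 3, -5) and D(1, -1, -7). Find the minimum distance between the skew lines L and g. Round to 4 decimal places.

5.6318

A direction vector for g is D − C = (4, -4, -2).
Common perpendicular direction n = (-2, 5, 3) × (4, -4, -2) = (2, 8, -12).
With w = (-3, 3, -5) − (0, -2, -1) = (-3, 5, -4), w · n = 82.
Distance = |w · n| / |n| = |82| / √212 ≈ 5.6318.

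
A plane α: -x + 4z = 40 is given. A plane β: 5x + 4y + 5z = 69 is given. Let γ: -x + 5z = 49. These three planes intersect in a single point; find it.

(-4, 11, 9)

Solving the 3×3 linear system -x + 4z = 40, 5x + 4y + 5z = 69, -x + 5z = 49 (e.g. by elimination or Cramer's rule, determinant = -4) gives (-4, 11, 9).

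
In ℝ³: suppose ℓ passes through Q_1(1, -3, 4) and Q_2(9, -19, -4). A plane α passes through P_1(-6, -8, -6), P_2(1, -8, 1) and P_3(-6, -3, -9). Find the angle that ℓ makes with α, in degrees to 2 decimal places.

58.25

A direction vector for ℓ is Q_2 − Q_1 = (8, -16, -8).
P_1P_2 = (7, 0, 7), P_1P_3 = (0, 5, -3); a normal to α is P_1P_2 × P_1P_3 = (-35, 21, 35).
Using P_1: α has equation -35x + 21y + 35z = -168.
sin θ = |n·v| / (|n||v|) = |-896| / (√2891 · √384) = 0.85039.
θ ≈ 58.25°.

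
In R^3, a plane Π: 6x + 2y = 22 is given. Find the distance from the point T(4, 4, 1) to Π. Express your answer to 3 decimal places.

n·T − d = (6)·(4) + (2)·(4) + (0)·(1) − 22 = 10; |n| = √40.
Distance = |10| / √40 = 10/√40 ≈ 1.581.

1.581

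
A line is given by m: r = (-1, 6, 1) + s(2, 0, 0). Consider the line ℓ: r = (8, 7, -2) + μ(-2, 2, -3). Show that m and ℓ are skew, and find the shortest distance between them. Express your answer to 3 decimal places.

0.832

Common perpendicular direction n = (2, 0, 0) × (-2, 2, -3) = (0, 6, 4).
With w = (8, 7, -2) − (-1, 6, 1) = (9, 1, -3), w · n = -6.
Since n ≠ 0 the lines are not parallel, and w · n = -6 ≠ 0 so they do not intersect; hence they are skew.
Distance = |w · n| / |n| = |-6| / √52 ≈ 0.832.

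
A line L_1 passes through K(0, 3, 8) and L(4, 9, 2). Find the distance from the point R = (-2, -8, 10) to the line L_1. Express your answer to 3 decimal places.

6.705

A direction vector for L_1 is L − K = (4, 6, -6).
Taking (0, 3, 8) on L_1 with direction v = (4, 6, -6): w = R − (0, 3, 8) = (-2, -11, 2), and w × v = (54, -4, 32).
Distance = |w × v| / |v| = √3956 / √88 ≈ 6.705.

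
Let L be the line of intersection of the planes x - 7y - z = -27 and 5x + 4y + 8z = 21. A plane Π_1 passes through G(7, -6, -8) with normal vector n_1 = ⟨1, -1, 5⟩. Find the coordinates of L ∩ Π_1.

Direction of L: (1, -7, -1) × (5, 4, 8) = (-52, -13, 39).
A point on L: solving the two plane equations with x = 13 gives (13, 7, -9).
Π_1: n_1·r = n_1·G gives x - y + 5z = -27.
Substitute r = (13, 7, -9) + t(-52, -13, 39) into the plane: -39 + 156t = -27, so t = 1/13.
Intersection: (13, 7, -9) + (1/13)·(-52, -13, 39) = (9, 6, -6).

(9, 6, -6)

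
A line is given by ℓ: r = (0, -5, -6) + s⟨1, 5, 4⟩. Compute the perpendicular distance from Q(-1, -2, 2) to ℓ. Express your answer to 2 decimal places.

Taking (0, -5, -6) on ℓ with direction v = (1, 5, 4): w = Q − (0, -5, -6) = (-1, 3, 8), and w × v = (-28, 12, -8).
Distance = |w × v| / |v| = √992 / √42 ≈ 4.86.

4.86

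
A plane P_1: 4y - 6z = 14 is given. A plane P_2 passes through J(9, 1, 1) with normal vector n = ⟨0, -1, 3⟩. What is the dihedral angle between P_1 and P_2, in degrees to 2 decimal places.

P_2: n·r = n·J gives -y + 3z = 2.
cos θ = |n₁·n₂| / (|n₁||n₂|) = |-22| / (√52 · √10).
θ = arccos(0.96476) ≈ 15.26°.

15.26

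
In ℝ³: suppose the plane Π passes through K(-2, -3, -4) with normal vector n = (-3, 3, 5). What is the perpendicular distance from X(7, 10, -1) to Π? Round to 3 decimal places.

Π: n·r = n·K gives -3x + 3y + 5z = -23.
n·X − d = (-3)·(7) + (3)·(10) + (5)·(-1) − (-23) = 27; |n| = √43.
Distance = |27| / √43 = 27/√43 ≈ 4.117.

4.117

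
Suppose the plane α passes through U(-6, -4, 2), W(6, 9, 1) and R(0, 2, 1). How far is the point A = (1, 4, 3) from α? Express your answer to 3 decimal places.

0.636

UW = (12, 13, -1), UR = (6, 6, -1); a normal to α is UW × UR = (-7, 6, -6).
Using U: α has equation -7x + 6y - 6z = 6.
n·A − d = (-7)·(1) + (6)·(4) + (-6)·(3) − 6 = -7; |n| = √121.
Distance = |-7| / √121 = 7/√121 ≈ 0.636.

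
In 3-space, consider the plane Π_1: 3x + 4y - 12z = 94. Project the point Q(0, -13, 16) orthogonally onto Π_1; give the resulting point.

Foot = Q − λn with λ = (n·Q − d)/|n|² = (-244 − 94)/169 = -2.
Foot = (0, -13, 16) − (-2)·(3, 4, -12) = (6, -5, -8).

(6, -5, -8)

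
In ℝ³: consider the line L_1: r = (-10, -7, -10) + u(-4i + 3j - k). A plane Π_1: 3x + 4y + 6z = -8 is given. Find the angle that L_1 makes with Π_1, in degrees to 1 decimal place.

sin θ = |n·v| / (|n||v|) = |-6| / (√61 · √26) = 0.15066.
θ ≈ 8.7°.

8.7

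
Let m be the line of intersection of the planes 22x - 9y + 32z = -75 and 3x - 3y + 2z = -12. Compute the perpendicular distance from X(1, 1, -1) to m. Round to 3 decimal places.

2.247

Direction of m: (22, -9, 32) × (3, -3, 2) = (78, 52, -39).
A point on m: solving the two plane equations with x = -3 gives (-3, 1, 0).
Taking (-3, 1, 0) on m with direction v = (78, 52, -39): w = X − (-3, 1, 0) = (4, 0, -1), and w × v = (52, 78, 208).
Distance = |w × v| / |v| = √52052 / √10309 ≈ 2.247.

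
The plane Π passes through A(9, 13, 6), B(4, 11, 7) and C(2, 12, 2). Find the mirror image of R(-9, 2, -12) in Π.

(-15, 20, -6)

AB = (-5, -2, 1), AC = (-7, -1, -4); a normal to Π is AB × AC = (9, -27, -9).
Using A: Π has equation 9x - 27y - 9z = -324.
λ = (n·R − d)/|n|² = (-27 − (-324))/891 = 1/3.
Reflection = R − 2λn = (-9, 2, -12) − (2/3)·(9, -27, -9) = (-15, 20, -6).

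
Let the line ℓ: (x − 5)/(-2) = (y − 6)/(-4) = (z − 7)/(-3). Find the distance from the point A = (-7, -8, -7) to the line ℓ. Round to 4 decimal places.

4.7706

ℓ has direction (-2, -4, -3) through (5, 6, 7).
Taking (5, 6, 7) on ℓ with direction v = (-2, -4, -3): w = A − (5, 6, 7) = (-12, -14, -14), and w × v = (-14, -8, 20).
Distance = |w × v| / |v| = √660 / √29 ≈ 4.7706.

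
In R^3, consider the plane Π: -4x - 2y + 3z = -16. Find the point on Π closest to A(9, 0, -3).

(5, -2, 0)

Foot = A − λn with λ = (n·A − d)/|n|² = (-45 − (-16))/29 = -1.
Foot = (9, 0, -3) − (-1)·(-4, -2, 3) = (5, -2, 0).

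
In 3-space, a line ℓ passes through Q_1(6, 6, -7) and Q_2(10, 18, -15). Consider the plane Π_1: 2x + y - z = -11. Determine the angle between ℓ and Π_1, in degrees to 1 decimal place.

49.8

A direction vector for ℓ is Q_2 − Q_1 = (4, 12, -8).
sin θ = |n·v| / (|n||v|) = |28| / (√6 · √224) = 0.76376.
θ ≈ 49.8°.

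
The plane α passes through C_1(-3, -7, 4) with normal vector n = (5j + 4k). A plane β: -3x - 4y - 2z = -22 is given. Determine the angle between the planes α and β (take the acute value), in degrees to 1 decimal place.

α: n·r = n·C_1 gives 5y + 4z = -19.
cos θ = |n₁·n₂| / (|n₁||n₂|) = |-28| / (√41 · √29).
θ = arccos(0.81202) ≈ 35.7°.

35.7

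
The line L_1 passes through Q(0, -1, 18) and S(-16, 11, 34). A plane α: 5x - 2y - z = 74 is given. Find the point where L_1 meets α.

A direction vector for L_1 is S − Q = (-16, 12, 16).
Substitute r = (0, -1, 18) + t(-16, 12, 16) into the plane: -16 + (-120)t = 74, so t = -3/4.
Intersection: (0, -1, 18) + (-3/4)·(-16, 12, 16) = (12, -10, 6).

(12, -10, 6)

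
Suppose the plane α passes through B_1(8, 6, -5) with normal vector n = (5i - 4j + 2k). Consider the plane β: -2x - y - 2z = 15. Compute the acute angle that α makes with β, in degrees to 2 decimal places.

α: n·r = n·B_1 gives 5x - 4y + 2z = 6.
cos θ = |n₁·n₂| / (|n₁||n₂|) = |-10| / (√45 · √9).
θ = arccos(0.49690) ≈ 60.20°.

60.20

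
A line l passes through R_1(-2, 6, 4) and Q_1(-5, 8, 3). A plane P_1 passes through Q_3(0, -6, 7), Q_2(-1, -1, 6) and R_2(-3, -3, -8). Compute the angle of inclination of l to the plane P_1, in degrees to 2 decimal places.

A direction vector for l is Q_1 − R_1 = (-3, 2, -1).
Q_3Q_2 = (-1, 5, -1), Q_3R_2 = (-3, 3, -15); a normal to P_1 is Q_3Q_2 × Q_3R_2 = (-72, -12, 12).
Using Q_3: P_1 has equation -72x - 12y + 12z = 156.
sin θ = |n·v| / (|n||v|) = |180| / (√5472 · √14) = 0.65033.
θ ≈ 40.57°.

40.57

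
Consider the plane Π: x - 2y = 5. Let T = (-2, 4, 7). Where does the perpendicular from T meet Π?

Foot = T − λn with λ = (n·T − d)/|n|² = (-10 − 5)/5 = -3.
Foot = (-2, 4, 7) − (-3)·(1, -2, 0) = (1, -2, 7).

(1, -2, 7)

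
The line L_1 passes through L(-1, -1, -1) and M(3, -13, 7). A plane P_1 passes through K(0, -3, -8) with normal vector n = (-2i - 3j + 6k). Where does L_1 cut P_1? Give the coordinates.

(-3, 5, -5)

A direction vector for L_1 is M − L = (4, -12, 8).
P_1: n·r = n·K gives -2x - 3y + 6z = -39.
Substitute r = (-1, -1, -1) + t(4, -12, 8) into the plane: -1 + 76t = -39, so t = -1/2.
Intersection: (-1, -1, -1) + (-1/2)·(4, -12, 8) = (-3, 5, -5).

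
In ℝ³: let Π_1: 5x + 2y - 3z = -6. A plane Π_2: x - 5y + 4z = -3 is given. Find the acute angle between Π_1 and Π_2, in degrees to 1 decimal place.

cos θ = |n₁·n₂| / (|n₁||n₂|) = |-17| / (√38 · √42).
θ = arccos(0.42553) ≈ 64.8°.

64.8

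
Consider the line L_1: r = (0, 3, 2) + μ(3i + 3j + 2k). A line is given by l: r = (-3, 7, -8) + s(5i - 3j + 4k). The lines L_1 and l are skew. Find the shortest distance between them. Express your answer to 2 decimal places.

Common perpendicular direction n = (3, 3, 2) × (5, -3, 4) = (18, -2, -24).
With w = (-3, 7, -8) − (0, 3, 2) = (-3, 4, -10), w · n = 178.
Distance = |w · n| / |n| = |178| / √904 ≈ 5.92.

5.92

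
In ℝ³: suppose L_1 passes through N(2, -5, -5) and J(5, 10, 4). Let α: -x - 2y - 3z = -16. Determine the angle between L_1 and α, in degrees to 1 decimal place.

64.6

A direction vector for L_1 is J − N = (3, 15, 9).
sin θ = |n·v| / (|n||v|) = |-60| / (√14 · √315) = 0.90351.
θ ≈ 64.6°.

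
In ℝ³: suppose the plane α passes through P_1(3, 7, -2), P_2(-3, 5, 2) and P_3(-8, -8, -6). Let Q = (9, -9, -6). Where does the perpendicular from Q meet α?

(3, -3, -12)

P_1P_2 = (-6, -2, 4), P_1P_3 = (-11, -15, -4); a normal to α is P_1P_2 × P_1P_3 = (68, -68, 68).
Using P_1: α has equation 68x - 68y + 68z = -408.
Foot = Q − λn with λ = (n·Q − d)/|n|² = (816 − (-408))/13872 = 3/34.
Foot = (9, -9, -6) − (3/34)·(68, -68, 68) = (3, -3, -12).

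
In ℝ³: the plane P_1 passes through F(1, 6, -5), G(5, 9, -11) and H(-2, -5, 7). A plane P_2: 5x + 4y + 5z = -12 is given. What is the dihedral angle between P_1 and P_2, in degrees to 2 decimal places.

FG = (4, 3, -6), FH = (-3, -11, 12); a normal to P_1 is FG × FH = (-30, -30, -35).
Using F: P_1 has equation -30x - 30y - 35z = -35.
cos θ = |n₁·n₂| / (|n₁||n₂|) = |-445| / (√3025 · √66).
θ = arccos(0.99592) ≈ 5.18°.

5.18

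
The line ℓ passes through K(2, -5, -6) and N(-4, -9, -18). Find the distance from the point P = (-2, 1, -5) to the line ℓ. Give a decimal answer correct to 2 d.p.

A direction vector for ℓ is N − K = (-6, -4, -12).
Taking (2, -5, -6) on ℓ with direction v = (-6, -4, -12): w = P − (2, -5, -6) = (-4, 6, 1), and w × v = (-68, -54, 52).
Distance = |w × v| / |v| = √10244 / √196 ≈ 7.23.

7.23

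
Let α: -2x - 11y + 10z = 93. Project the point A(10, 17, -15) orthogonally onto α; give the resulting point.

(6, -5, 5)

Foot = A − λn with λ = (n·A − d)/|n|² = (-357 − 93)/225 = -2.
Foot = (10, 17, -15) − (-2)·(-2, -11, 10) = (6, -5, 5).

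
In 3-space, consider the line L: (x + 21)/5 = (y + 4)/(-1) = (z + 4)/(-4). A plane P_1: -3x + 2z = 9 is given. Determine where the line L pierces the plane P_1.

(-11, -6, -12)

L has direction (5, -1, -4) through (-21, -4, -4).
Substitute r = (-21, -4, -4) + t(5, -1, -4) into the plane: 55 + (-23)t = 9, so t = 2.
Intersection: (-21, -4, -4) + 2·(5, -1, -4) = (-11, -6, -12).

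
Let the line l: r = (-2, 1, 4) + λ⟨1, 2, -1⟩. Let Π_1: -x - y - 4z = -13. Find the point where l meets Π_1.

(0, 5, 2)

Substitute r = (-2, 1, 4) + t(1, 2, -1) into the plane: -15 + 1t = -13, so t = 2.
Intersection: (-2, 1, 4) + 2·(1, 2, -1) = (0, 5, 2).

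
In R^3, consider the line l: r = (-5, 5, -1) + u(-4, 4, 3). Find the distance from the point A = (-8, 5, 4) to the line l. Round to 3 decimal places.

Taking (-5, 5, -1) on l with direction v = (-4, 4, 3): w = A − (-5, 5, -1) = (-3, 0, 5), and w × v = (-20, -11, -12).
Distance = |w × v| / |v| = √665 / √41 ≈ 4.027.

4.027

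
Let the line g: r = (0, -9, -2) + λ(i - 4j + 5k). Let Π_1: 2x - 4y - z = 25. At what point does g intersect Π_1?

Substitute r = (0, -9, -2) + t(1, -4, 5) into the plane: 38 + 13t = 25, so t = -1.
Intersection: (0, -9, -2) + (-1)·(1, -4, 5) = (-1, -5, -7).

(-1, -5, -7)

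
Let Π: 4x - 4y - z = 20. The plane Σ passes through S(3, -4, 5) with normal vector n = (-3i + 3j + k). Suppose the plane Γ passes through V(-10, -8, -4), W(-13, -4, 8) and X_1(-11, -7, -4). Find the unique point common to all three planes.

(-7, -11, -4)

Σ: n·r = n·S gives -3x + 3y + z = -16.
VW = (-3, 4, 12), VX_1 = (-1, 1, 0); a normal to Γ is VW × VX_1 = (-12, -12, 1).
Using V: Γ has equation -12x - 12y + z = 212.
Solving the 3×3 linear system 4x - 4y - z = 20, -3x + 3y + z = -16, -12x - 12y + z = 212 (e.g. by elimination or Cramer's rule, determinant = 24) gives (-7, -11, -4).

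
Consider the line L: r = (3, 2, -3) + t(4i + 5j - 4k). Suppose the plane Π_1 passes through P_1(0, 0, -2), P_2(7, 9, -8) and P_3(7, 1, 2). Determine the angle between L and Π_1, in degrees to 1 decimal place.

3.2

P_1P_2 = (7, 9, -6), P_1P_3 = (7, 1, 4); a normal to Π_1 is P_1P_2 × P_1P_3 = (42, -70, -56).
Using P_1: Π_1 has equation 42x - 70y - 56z = 112.
sin θ = |n·v| / (|n||v|) = |42| / (√9800 · √57) = 0.05620.
θ ≈ 3.2°.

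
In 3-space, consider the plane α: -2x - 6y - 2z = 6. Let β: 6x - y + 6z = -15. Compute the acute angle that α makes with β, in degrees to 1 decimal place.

71.5

cos θ = |n₁·n₂| / (|n₁||n₂|) = |-18| / (√44 · √73).
θ = arccos(0.31760) ≈ 71.5°.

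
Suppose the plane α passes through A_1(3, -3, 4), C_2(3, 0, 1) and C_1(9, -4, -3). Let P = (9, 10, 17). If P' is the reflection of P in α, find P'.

A_1C_2 = (0, 3, -3), A_1C_1 = (6, -1, -7); a normal to α is A_1C_2 × A_1C_1 = (-24, -18, -18).
Using A_1: α has equation -24x - 18y - 18z = -90.
λ = (n·P − d)/|n|² = (-702 − (-90))/1224 = -1/2.
Reflection = P − 2λn = (9, 10, 17) − (-1)·(-24, -18, -18) = (-15, -8, -1).

(-15, -8, -1)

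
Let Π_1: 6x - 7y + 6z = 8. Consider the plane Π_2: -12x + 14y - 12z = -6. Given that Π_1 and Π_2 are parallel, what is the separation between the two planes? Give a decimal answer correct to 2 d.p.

0.45

Rescale Π_2 by 1/(-2): 6x - 7y + 6z = 3. Then distance = |8 − 3| / √121 ≈ 0.45.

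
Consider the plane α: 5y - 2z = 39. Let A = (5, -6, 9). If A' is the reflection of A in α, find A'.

λ = (n·A − d)/|n|² = (-48 − 39)/29 = -3.
Reflection = A − 2λn = (5, -6, 9) − (-6)·(0, 5, -2) = (5, 24, -3).

(5, 24, -3)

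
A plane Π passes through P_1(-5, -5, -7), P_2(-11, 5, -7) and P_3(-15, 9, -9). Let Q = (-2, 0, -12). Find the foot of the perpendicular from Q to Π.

(-7, -3, -8)

P_1P_2 = (-6, 10, 0), P_1P_3 = (-10, 14, -2); a normal to Π is P_1P_2 × P_1P_3 = (-20, -12, 16).
Using P_1: Π has equation -20x - 12y + 16z = 48.
Foot = Q − λn with λ = (n·Q − d)/|n|² = (-152 − 48)/800 = -1/4.
Foot = (-2, 0, -12) − (-1/4)·(-20, -12, 16) = (-7, -3, -8).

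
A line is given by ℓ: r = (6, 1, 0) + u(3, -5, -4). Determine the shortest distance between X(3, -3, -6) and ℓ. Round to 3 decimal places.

6.042

Taking (6, 1, 0) on ℓ with direction v = (3, -5, -4): w = X − (6, 1, 0) = (-3, -4, -6), and w × v = (-14, -30, 27).
Distance = |w × v| / |v| = √1825 / √50 ≈ 6.042.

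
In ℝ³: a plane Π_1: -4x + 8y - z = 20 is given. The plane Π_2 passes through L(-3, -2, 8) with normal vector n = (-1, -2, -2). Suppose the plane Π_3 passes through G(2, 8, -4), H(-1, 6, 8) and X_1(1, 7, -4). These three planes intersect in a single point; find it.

(-7, 0, 8)

Π_2: n·r = n·L gives -x - 2y - 2z = -9.
GH = (-3, -2, 12), GX_1 = (-1, -1, 0); a normal to Π_3 is GH × GX_1 = (12, -12, 1).
Using G: Π_3 has equation 12x - 12y + z = -76.
Solving the 3×3 linear system -4x + 8y - z = 20, -x - 2y - 2z = -9, 12x - 12y + z = -76 (e.g. by elimination or Cramer's rule, determinant = -116) gives (-7, 0, 8).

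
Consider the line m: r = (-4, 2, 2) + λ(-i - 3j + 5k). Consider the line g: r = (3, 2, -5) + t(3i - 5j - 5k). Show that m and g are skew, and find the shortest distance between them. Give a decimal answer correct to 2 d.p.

4.18

Common perpendicular direction n = (-1, -3, 5) × (3, -5, -5) = (40, 10, 14).
With w = (3, 2, -5) − (-4, 2, 2) = (7, 0, -7), w · n = 182.
Since n ≠ 0 the lines are not parallel, and w · n = 182 ≠ 0 so they do not intersect; hence they are skew.
Distance = |w · n| / |n| = |182| / √1896 ≈ 4.18.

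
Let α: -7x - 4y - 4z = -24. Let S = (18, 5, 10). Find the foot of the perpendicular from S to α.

(4, -3, 2)

Foot = S − λn with λ = (n·S − d)/|n|² = (-186 − (-24))/81 = -2.
Foot = (18, 5, 10) − (-2)·(-7, -4, -4) = (4, -3, 2).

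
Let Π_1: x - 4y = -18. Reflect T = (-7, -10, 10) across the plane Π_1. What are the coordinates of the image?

λ = (n·T − d)/|n|² = (33 − (-18))/17 = 3.
Reflection = T − 2λn = (-7, -10, 10) − 6·(1, -4, 0) = (-13, 14, 10).

(-13, 14, 10)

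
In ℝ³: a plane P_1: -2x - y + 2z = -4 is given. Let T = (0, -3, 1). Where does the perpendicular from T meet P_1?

(2, -2, -1)

Foot = T − λn with λ = (n·T − d)/|n|² = (5 − (-4))/9 = 1.
Foot = (0, -3, 1) − 1·(-2, -1, 2) = (2, -2, -1).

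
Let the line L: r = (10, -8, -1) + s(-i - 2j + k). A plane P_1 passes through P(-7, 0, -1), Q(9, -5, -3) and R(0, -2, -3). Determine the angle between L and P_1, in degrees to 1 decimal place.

56.0

PQ = (16, -5, -2), PR = (7, -2, -2); a normal to P_1 is PQ × PR = (6, 18, 3).
Using P: P_1 has equation 6x + 18y + 3z = -45.
sin θ = |n·v| / (|n||v|) = |-39| / (√369 · √6) = 0.82885.
θ ≈ 56.0°.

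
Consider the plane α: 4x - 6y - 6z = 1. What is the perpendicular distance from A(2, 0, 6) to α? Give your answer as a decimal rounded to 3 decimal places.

n·A − d = (4)·(2) + (-6)·(0) + (-6)·(6) − 1 = -29; |n| = √88.
Distance = |-29| / √88 = 29/√88 ≈ 3.091.

3.091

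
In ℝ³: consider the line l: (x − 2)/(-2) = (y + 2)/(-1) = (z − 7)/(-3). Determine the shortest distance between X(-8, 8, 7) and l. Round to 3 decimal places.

l has direction (-2, -1, -3) through (2, -2, 7).
Taking (2, -2, 7) on l with direction v = (-2, -1, -3): w = X − (2, -2, 7) = (-10, 10, 0), and w × v = (-30, -30, 30).
Distance = |w × v| / |v| = √2700 / √14 ≈ 13.887.

13.887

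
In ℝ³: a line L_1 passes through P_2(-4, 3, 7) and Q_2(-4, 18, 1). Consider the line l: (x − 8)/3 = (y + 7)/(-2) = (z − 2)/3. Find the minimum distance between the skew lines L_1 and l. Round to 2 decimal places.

13.66

A direction vector for L_1 is Q_2 − P_2 = (0, 15, -6).
l has direction (3, -2, 3) through (8, -7, 2).
Common perpendicular direction n = (0, 15, -6) × (3, -2, 3) = (33, -18, -45).
With w = (8, -7, 2) − (-4, 3, 7) = (12, -10, -5), w · n = 801.
Distance = |w · n| / |n| = |801| / √3438 ≈ 13.66.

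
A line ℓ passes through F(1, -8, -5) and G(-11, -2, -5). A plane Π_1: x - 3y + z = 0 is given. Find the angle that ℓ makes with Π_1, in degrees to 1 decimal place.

42.4

A direction vector for ℓ is G − F = (-12, 6, 0).
sin θ = |n·v| / (|n||v|) = |-30| / (√11 · √180) = 0.67420.
θ ≈ 42.4°.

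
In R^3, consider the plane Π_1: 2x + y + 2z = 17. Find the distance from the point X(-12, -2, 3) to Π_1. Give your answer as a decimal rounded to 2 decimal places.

12.33

n·X − d = (2)·(-12) + (1)·(-2) + (2)·(3) − 17 = -37; |n| = √9.
Distance = |-37| / √9 = 37/√9 ≈ 12.33.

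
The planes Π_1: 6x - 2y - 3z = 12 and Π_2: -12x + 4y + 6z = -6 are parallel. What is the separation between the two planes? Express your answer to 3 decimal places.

Rescale Π_2 by 1/(-2): 6x - 2y - 3z = 3. Then distance = |12 − 3| / √49 ≈ 1.286.

1.286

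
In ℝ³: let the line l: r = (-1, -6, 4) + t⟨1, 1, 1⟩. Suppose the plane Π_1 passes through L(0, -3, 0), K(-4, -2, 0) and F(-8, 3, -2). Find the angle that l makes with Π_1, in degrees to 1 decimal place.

56.5

LK = (-4, 1, 0), LF = (-8, 6, -2); a normal to Π_1 is LK × LF = (-2, -8, -16).
Using L: Π_1 has equation -2x - 8y - 16z = 24.
sin θ = |n·v| / (|n||v|) = |-26| / (√324 · √3) = 0.83395.
θ ≈ 56.5°.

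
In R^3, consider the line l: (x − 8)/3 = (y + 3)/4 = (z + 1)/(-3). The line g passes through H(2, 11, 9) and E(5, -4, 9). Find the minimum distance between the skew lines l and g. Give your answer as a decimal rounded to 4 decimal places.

l has direction (3, 4, -3) through (8, -3, -1).
A direction vector for g is E − H = (3, -15, 0).
Common perpendicular direction n = (3, 4, -3) × (3, -15, 0) = (-45, -9, -57).
With w = (2, 11, 9) − (8, -3, -1) = (-6, 14, 10), w · n = -426.
Distance = |w · n| / |n| = |-426| / √5355 ≈ 5.8214.

5.8214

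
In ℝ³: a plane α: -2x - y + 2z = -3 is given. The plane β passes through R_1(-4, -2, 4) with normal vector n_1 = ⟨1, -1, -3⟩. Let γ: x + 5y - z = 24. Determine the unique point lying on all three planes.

(3, 5, 4)

β: n_1·r = n_1·R_1 gives x - y - 3z = -14.
Solving the 3×3 linear system -2x - y + 2z = -3, x - y - 3z = -14, x + 5y - z = 24 (e.g. by elimination or Cramer's rule, determinant = -18) gives (3, 5, 4).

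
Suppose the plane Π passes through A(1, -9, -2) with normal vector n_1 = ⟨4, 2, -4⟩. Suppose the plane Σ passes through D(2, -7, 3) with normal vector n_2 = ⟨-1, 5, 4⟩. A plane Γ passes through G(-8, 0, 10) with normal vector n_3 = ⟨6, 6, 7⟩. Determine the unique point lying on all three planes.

(6, -7, 4)

Π: n_1·r = n_1·A gives 4x + 2y - 4z = -6.
Σ: n_2·r = n_2·D gives -x + 5y + 4z = -25.
Γ: n_3·r = n_3·G gives 6x + 6y + 7z = 22.
Solving the 3×3 linear system 4x + 2y - 4z = -6, -x + 5y + 4z = -25, 6x + 6y + 7z = 22 (e.g. by elimination or Cramer's rule, determinant = 250) gives (6, -7, 4).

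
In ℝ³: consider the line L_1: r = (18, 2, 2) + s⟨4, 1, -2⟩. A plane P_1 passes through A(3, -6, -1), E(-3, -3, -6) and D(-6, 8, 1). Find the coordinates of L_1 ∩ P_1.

AE = (-6, 3, -5), AD = (-9, 14, 2); a normal to P_1 is AE × AD = (76, 57, -57).
Using A: P_1 has equation 76x + 57y - 57z = -57.
Substitute r = (18, 2, 2) + t(4, 1, -2) into the plane: 1368 + 475t = -57, so t = -3.
Intersection: (18, 2, 2) + (-3)·(4, 1, -2) = (6, -1, 8).

(6, -1, 8)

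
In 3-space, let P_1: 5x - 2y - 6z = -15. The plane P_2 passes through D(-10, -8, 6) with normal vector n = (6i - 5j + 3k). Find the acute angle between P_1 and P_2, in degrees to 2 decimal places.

70.96

P_2: n·r = n·D gives 6x - 5y + 3z = -2.
cos θ = |n₁·n₂| / (|n₁||n₂|) = |22| / (√65 · √70).
θ = arccos(0.32615) ≈ 70.96°.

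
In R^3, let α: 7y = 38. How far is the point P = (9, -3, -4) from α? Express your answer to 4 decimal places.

8.4286

n·P − d = (0)·(9) + (7)·(-3) + (0)·(-4) − 38 = -59; |n| = √49.
Distance = |-59| / √49 = 59/√49 ≈ 8.4286.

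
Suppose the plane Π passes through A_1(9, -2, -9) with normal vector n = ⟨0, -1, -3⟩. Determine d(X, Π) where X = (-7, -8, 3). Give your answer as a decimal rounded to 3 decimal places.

Π: n·r = n·A_1 gives -y - 3z = 29.
n·X − d = (0)·(-7) + (-1)·(-8) + (-3)·(3) − 29 = -30; |n| = √10.
Distance = |-30| / √10 = 30/√10 ≈ 9.487.

9.487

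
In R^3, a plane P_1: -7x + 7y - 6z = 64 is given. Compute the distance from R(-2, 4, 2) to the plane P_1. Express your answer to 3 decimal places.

n·R − d = (-7)·(-2) + (7)·(4) + (-6)·(2) − 64 = -34; |n| = √134.
Distance = |-34| / √134 = 34/√134 ≈ 2.937.

2.937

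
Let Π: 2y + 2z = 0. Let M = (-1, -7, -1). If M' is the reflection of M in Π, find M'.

λ = (n·M − d)/|n|² = (-16 − 0)/8 = -2.
Reflection = M − 2λn = (-1, -7, -1) − (-4)·(0, 2, 2) = (-1, 1, 7).

(-1, 1, 7)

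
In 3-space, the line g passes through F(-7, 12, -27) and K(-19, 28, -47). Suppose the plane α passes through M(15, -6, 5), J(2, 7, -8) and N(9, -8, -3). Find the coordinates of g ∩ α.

A direction vector for g is K − F = (-12, 16, -20).
MJ = (-13, 13, -13), MN = (-6, -2, -8); a normal to α is MJ × MN = (-130, -26, 104).
Using M: α has equation -130x - 26y + 104z = -1274.
Substitute r = (-7, 12, -27) + t(-12, 16, -20) into the plane: -2210 + (-936)t = -1274, so t = -1.
Intersection: (-7, 12, -27) + (-1)·(-12, 16, -20) = (5, -4, -7).

(5, -4, -7)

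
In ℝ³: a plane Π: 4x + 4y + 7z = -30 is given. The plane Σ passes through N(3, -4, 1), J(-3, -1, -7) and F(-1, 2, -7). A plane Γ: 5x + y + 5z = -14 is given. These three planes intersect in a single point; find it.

NJ = (-6, 3, -8), NF = (-4, 6, -8); a normal to Σ is NJ × NF = (24, -16, -24).
Using N: Σ has equation 24x - 16y - 24z = 112.
Solving the 3×3 linear system 4x + 4y + 7z = -30, 24x - 16y - 24z = 112, 5x + y + 5z = -14 (e.g. by elimination or Cramer's rule, determinant = -456) gives (0, -4, -2).

(0, -4, -2)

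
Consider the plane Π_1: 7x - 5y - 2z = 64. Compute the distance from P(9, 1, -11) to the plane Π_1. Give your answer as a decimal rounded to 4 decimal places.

1.8116

n·P − d = (7)·(9) + (-5)·(1) + (-2)·(-11) − 64 = 16; |n| = √78.
Distance = |16| / √78 = 16/√78 ≈ 1.8116.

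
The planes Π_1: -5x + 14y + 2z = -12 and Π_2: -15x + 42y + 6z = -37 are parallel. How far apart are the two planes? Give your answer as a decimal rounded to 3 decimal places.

Rescale Π_2 by 1/3: -5x + 14y + 2z = -37/3. Then distance = |-12 − (-37/3)| / √225 ≈ 0.022.

0.022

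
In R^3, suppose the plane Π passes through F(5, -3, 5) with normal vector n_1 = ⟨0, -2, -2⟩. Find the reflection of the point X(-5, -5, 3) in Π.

Π: n_1·r = n_1·F gives -2y - 2z = -4.
λ = (n·X − d)/|n|² = (4 − (-4))/8 = 1.
Reflection = X − 2λn = (-5, -5, 3) − 2·(0, -2, -2) = (-5, -1, 7).

(-5, -1, 7)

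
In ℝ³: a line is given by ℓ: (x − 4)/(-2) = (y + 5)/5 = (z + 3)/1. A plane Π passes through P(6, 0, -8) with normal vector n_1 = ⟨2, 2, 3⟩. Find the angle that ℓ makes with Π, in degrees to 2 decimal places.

23.49

ℓ has direction (-2, 5, 1) through (4, -5, -3).
Π: n_1·r = n_1·P gives 2x + 2y + 3z = -12.
sin θ = |n·v| / (|n||v|) = |9| / (√17 · √30) = 0.39853.
θ ≈ 23.49°.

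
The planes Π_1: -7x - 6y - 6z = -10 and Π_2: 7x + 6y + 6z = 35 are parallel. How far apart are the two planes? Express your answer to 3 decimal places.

Rescale Π_2 by 1/(-1): -7x - 6y - 6z = -35. Then distance = |-10 − (-35)| / √121 ≈ 2.273.

2.273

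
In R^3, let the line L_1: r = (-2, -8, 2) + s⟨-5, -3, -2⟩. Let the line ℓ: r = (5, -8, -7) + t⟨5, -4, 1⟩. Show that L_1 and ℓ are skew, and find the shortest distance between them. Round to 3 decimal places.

Common perpendicular direction n = (-5, -3, -2) × (5, -4, 1) = (-11, -5, 35).
With w = (5, -8, -7) − (-2, -8, 2) = (7, 0, -9), w · n = -392.
Since n ≠ 0 the lines are not parallel, and w · n = -392 ≠ 0 so they do not intersect; hence they are skew.
Distance = |w · n| / |n| = |-392| / √1371 ≈ 10.587.

10.587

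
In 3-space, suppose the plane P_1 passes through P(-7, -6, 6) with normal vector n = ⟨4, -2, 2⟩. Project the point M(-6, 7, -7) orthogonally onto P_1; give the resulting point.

P_1: n·r = n·P gives 4x - 2y + 2z = -4.
Foot = M − λn with λ = (n·M − d)/|n|² = (-52 − (-4))/24 = -2.
Foot = (-6, 7, -7) − (-2)·(4, -2, 2) = (2, 3, -3).

(2, 3, -3)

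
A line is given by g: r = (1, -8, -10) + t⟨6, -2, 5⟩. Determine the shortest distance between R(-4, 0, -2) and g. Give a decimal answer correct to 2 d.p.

12.35

Taking (1, -8, -10) on g with direction v = (6, -2, 5): w = R − (1, -8, -10) = (-5, 8, 8), and w × v = (56, 73, -38).
Distance = |w × v| / |v| = √9909 / √65 ≈ 12.35.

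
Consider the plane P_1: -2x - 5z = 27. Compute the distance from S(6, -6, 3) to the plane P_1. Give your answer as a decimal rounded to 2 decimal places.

10.03

n·S − d = (-2)·(6) + (0)·(-6) + (-5)·(3) − 27 = -54; |n| = √29.
Distance = |-54| / √29 = 54/√29 ≈ 10.03.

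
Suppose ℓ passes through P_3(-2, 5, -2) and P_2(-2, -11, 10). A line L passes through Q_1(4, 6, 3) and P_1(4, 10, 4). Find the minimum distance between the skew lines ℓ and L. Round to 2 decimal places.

6.00

A direction vector for ℓ is P_2 − P_3 = (0, -16, 12).
A direction vector for L is P_1 − Q_1 = (0, 4, 1).
Common perpendicular direction n = (0, -16, 12) × (0, 4, 1) = (-64, 0, 0).
With w = (4, 6, 3) − (-2, 5, -2) = (6, 1, 5), w · n = -384.
Distance = |w · n| / |n| = |-384| / √4096 ≈ 6.00.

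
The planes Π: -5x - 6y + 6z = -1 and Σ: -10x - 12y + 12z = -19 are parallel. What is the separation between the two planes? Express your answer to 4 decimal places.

0.8630

Rescale Σ by 1/2: -5x - 6y + 6z = -19/2. Then distance = |-1 − (-19/2)| / √97 ≈ 0.8630.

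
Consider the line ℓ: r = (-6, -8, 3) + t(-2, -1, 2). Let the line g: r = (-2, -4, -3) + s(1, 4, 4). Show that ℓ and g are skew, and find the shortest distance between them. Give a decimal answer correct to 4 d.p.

Common perpendicular direction n = (-2, -1, 2) × (1, 4, 4) = (-12, 10, -7).
With w = (-2, -4, -3) − (-6, -8, 3) = (4, 4, -6), w · n = 34.
Since n ≠ 0 the lines are not parallel, and w · n = 34 ≠ 0 so they do not intersect; hence they are skew.
Distance = |w · n| / |n| = |34| / √293 ≈ 1.9863.

1.9863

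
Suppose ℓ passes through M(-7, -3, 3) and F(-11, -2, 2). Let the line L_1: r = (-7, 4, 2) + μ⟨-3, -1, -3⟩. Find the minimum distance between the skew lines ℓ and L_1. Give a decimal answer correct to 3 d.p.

A direction vector for ℓ is F − M = (-4, 1, -1).
Common perpendicular direction n = (-4, 1, -1) × (-3, -1, -3) = (-4, -9, 7).
With w = (-7, 4, 2) − (-7, -3, 3) = (0, 7, -1), w · n = -70.
Distance = |w · n| / |n| = |-70| / √146 ≈ 5.793.

5.793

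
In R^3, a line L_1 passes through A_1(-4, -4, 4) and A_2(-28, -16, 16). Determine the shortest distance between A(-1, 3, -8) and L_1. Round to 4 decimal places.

A direction vector for L_1 is A_2 − A_1 = (-24, -12, 12).
Taking (-4, -4, 4) on L_1 with direction v = (-24, -12, 12): w = A − (-4, -4, 4) = (3, 7, -12), and w × v = (-60, 252, 132).
Distance = |w × v| / |v| = √84528 / √864 ≈ 9.8911.

9.8911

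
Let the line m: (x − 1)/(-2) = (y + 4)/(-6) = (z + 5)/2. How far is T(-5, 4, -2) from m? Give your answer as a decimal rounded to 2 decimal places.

9.41

m has direction (-2, -6, 2) through (1, -4, -5).
Taking (1, -4, -5) on m with direction v = (-2, -6, 2): w = T − (1, -4, -5) = (-6, 8, 3), and w × v = (34, 6, 52).
Distance = |w × v| / |v| = √3896 / √44 ≈ 9.41.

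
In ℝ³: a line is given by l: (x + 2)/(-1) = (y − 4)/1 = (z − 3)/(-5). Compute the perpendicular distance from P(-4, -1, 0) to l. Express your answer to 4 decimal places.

l has direction (-1, 1, -5) through (-2, 4, 3).
Taking (-2, 4, 3) on l with direction v = (-1, 1, -5): w = P − (-2, 4, 3) = (-2, -5, -3), and w × v = (28, -7, -7).
Distance = |w × v| / |v| = √882 / √27 ≈ 5.7155.

5.7155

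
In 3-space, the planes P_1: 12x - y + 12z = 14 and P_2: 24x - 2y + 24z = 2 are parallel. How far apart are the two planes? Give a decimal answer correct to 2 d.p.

Rescale P_2 by 1/2: 12x - y + 12z = 1. Then distance = |14 − 1| / √289 ≈ 0.76.

0.76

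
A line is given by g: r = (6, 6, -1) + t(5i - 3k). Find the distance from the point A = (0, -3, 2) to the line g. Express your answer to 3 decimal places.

9.015

Taking (6, 6, -1) on g with direction v = (5, 0, -3): w = A − (6, 6, -1) = (-6, -9, 3), and w × v = (27, -3, 45).
Distance = |w × v| / |v| = √2763 / √34 ≈ 9.015.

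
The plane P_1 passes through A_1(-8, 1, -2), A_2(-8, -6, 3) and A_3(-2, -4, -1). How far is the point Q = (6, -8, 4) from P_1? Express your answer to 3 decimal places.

A_1A_2 = (0, -7, 5), A_1A_3 = (6, -5, 1); a normal to P_1 is A_1A_2 × A_1A_3 = (18, 30, 42).
Using A_1: P_1 has equation 18x + 30y + 42z = -198.
n·Q − d = (18)·(6) + (30)·(-8) + (42)·(4) − (-198) = 234; |n| = √2988.
Distance = |234| / √2988 = 234/√2988 ≈ 4.281.

4.281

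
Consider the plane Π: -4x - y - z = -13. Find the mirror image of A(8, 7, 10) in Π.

λ = (n·A − d)/|n|² = (-49 − (-13))/18 = -2.
Reflection = A − 2λn = (8, 7, 10) − (-4)·(-4, -1, -1) = (-8, 3, 6).

(-8, 3, 6)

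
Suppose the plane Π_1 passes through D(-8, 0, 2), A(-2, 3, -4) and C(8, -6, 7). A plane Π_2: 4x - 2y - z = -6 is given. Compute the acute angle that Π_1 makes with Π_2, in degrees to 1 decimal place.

DA = (6, 3, -6), DC = (16, -6, 5); a normal to Π_1 is DA × DC = (-21, -126, -84).
Using D: Π_1 has equation -21x - 126y - 84z = 0.
cos θ = |n₁·n₂| / (|n₁||n₂|) = |252| / (√23373 · √21).
θ = arccos(0.35969) ≈ 68.9°.

68.9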